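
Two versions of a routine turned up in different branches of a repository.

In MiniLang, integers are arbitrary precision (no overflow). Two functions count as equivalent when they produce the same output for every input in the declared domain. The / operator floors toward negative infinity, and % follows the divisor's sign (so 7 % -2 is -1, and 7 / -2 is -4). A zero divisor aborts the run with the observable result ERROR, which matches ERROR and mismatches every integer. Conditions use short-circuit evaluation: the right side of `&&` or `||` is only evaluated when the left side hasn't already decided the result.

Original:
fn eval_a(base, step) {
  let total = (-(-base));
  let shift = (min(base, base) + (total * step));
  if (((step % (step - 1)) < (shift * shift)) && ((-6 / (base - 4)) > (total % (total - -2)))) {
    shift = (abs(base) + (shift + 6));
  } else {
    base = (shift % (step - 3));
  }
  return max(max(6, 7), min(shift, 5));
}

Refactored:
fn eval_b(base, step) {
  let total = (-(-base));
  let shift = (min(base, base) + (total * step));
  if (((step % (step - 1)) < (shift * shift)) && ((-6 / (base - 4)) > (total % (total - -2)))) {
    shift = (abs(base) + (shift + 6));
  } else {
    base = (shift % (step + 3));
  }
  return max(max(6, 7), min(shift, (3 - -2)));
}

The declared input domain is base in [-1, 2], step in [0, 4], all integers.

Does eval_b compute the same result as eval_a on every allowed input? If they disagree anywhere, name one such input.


On input base=0, step=3, eval_a returns ERROR while eval_b returns 7.
verdict: not equivalent; witness: base=0, step=3


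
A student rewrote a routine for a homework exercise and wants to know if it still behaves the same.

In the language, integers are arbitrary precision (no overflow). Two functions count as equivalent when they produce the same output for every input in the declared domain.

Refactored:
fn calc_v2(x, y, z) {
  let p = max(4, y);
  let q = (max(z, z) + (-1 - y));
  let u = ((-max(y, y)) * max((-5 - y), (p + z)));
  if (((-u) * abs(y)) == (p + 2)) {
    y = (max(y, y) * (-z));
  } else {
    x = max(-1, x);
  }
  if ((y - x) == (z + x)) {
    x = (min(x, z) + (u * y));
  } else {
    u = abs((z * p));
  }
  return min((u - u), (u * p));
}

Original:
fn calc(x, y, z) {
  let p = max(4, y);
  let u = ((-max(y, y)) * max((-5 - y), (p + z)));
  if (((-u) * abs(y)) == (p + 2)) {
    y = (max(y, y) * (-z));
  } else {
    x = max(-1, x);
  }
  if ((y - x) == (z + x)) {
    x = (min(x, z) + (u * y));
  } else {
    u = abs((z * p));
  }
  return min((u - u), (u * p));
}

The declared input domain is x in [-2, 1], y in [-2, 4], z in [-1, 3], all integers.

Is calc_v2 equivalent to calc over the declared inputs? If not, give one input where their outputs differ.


Comparing the listings, the differences include: arithmetic usage differs; and constant usage differs; and statement counts differ; and local variable names differ; and min/max/abs usage differs.
Tracing x=0, y=-2, z=-1: calc: p becomes 4; next u becomes 6; next (((-u) * abs(y)) == (p + 2)) evaluates to false; next x becomes 0; next ((y - x) == (z + x)) evaluates to false; next u becomes 4; next final value 0 | calc_v2: p becomes 4; next q becomes 0; next u becomes 6; next (((-u) * abs(y)) == (p + 2)) evaluates to false; next x becomes 0; next ((y - x) == (z + x)) evaluates to false; next u becomes 4; next final value 0 — matching result 0.
An exhaustive pass over the 140 declared inputs shows identical outputs.
verdict: equivalent


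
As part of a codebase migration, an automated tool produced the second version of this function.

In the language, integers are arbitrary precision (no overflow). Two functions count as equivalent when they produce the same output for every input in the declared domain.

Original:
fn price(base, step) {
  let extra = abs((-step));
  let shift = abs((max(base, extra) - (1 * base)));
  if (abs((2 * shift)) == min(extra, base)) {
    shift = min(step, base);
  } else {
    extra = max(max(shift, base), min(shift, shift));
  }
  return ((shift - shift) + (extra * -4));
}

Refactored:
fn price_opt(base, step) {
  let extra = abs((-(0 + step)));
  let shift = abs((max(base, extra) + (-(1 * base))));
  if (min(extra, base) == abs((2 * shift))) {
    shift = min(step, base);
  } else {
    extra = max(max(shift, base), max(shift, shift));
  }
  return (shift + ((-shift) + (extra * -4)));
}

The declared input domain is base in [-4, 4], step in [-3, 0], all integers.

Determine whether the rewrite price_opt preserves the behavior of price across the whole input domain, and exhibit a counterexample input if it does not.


The edit looks behavioral (`min(shift, shift)` became `max(shift, shift)`), but over these ranges it never changes the outcome.
Tracing base=-1, step=-2: price: extra becomes 2; next shift becomes 3; next (abs((2 * shift)) == min(extra, base)) evaluates to false; next extra becomes 3; next final value -12 | price_opt: extra becomes 2; next shift becomes 3; next (min(extra, base) == abs((2 * shift))) evaluates to false; next extra becomes 3; next final value -12 — matching result -12.
Checked all 36 inputs in the declared domain: the outputs agree on every one.
verdict: equivalent


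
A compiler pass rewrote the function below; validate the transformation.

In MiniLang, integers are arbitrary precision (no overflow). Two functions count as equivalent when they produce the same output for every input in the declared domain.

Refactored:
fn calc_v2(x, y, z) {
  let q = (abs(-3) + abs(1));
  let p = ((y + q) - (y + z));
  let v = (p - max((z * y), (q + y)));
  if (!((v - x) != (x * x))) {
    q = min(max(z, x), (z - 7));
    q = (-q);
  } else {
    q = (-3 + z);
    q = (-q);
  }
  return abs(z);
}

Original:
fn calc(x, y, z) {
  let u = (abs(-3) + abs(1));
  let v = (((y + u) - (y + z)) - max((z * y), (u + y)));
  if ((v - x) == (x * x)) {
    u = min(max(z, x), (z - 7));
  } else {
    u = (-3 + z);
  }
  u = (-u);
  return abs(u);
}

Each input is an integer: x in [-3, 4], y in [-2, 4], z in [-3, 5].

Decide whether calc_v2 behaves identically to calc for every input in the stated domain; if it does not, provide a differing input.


Evaluate both at x=-3, y=-2, z=-3.
calc: u=4, then v=1, then ((v - x) == (x * x)) is false, then u=-6, then u=6, then returns 6
calc_v2: q=4, then p=7, then v=1, then (!((v - x) != (x * x))) is false, then q=-6, then q=6, then returns 3
6 and 3 differ, so these are not the same function on this domain.
verdict: not equivalent; witness: x=-3, y=-2, z=-3


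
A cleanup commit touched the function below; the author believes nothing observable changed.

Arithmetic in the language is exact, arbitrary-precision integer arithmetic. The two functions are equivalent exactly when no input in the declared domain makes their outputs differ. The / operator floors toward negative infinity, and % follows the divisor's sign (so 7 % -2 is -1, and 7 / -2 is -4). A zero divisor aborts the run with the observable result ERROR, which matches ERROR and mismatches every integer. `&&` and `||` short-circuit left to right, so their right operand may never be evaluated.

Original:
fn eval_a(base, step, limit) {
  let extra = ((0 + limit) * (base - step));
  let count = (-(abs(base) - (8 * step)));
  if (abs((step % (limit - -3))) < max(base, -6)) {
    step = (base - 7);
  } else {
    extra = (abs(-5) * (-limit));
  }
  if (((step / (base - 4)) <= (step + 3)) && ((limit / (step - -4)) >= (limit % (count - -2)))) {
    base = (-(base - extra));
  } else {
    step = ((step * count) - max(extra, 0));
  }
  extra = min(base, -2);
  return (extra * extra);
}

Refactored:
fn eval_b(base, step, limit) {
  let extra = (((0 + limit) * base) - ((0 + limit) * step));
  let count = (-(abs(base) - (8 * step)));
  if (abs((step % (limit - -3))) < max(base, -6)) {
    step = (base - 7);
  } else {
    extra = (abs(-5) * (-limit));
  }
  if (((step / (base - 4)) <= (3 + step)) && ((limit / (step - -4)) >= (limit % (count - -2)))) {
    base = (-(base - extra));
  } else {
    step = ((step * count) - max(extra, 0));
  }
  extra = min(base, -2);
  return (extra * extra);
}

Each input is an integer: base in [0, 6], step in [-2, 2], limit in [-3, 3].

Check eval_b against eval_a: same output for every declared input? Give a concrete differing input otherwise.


This is a faithful refactor — constant usage differs, plus arithmetic usage differs, but the computed results match everywhere.
As a probe, take base=2, step=0, limit=-3: eval_a runs extra = -6; count = -2; division by zero -> ERROR; eval_b runs extra = -6; count = -2; division by zero -> ERROR; both end at ERROR.
An exhaustive pass over the 245 declared inputs shows identical outputs.
verdict: equivalent


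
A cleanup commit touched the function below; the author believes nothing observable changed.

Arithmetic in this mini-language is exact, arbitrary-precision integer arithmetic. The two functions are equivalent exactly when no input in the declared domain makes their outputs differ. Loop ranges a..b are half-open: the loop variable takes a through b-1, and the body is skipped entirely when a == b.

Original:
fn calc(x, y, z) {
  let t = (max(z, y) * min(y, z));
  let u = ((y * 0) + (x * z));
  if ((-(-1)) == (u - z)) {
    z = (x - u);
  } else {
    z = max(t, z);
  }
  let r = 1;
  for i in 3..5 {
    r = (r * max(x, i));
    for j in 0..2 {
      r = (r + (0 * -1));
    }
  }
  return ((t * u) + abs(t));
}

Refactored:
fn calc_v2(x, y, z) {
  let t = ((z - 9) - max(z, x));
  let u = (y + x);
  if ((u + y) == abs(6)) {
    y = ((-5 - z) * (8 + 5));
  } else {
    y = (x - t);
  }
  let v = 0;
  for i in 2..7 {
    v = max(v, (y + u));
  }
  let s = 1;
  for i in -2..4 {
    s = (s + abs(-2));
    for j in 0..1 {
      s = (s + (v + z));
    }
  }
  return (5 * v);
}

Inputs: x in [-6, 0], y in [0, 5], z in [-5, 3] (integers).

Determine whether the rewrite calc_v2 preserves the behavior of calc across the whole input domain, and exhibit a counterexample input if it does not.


On input x=-6, y=1, z=-5, calc returns -145 while calc_v2 returns 0.
verdict: not equivalent; witness: x=-6, y=1, z=-5


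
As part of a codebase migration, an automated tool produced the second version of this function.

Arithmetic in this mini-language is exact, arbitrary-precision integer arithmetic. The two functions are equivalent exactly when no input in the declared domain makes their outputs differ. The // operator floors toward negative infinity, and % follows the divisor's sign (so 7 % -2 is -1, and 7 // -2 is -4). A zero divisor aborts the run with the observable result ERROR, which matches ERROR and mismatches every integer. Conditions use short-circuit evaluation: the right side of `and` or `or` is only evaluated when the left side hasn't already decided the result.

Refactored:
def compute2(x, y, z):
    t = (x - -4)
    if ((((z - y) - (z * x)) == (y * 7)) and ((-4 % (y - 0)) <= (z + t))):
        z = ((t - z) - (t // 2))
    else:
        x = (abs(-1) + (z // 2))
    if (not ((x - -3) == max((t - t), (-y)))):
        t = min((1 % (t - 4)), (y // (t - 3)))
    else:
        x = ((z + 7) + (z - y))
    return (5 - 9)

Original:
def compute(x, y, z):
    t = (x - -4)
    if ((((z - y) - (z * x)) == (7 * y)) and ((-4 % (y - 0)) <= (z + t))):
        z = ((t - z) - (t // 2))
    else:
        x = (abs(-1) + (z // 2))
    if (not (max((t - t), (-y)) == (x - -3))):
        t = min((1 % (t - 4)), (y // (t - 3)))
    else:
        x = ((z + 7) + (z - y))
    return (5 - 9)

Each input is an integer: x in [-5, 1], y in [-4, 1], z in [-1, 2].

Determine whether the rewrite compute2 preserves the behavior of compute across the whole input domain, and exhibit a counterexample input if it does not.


Side by side, the visible changes include: same computation, different form.
Spot check at x=1, y=-4, z=-1 — compute: t = 5; ((((z - y) - (z * x)) == (7 * y)) and ((-4 % (y - 0)) <= (z + t))) -> false; x = 0; (not (max((t - t), (-y)) == (x - -3))) -> true; t = -2; return -4. compute2: t = 5; ((((z - y) - (z * x)) == (y * 7)) and ((-4 % (y - 0)) <= (z + t))) -> false; x = 0; (not ((x - -3) == max((t - t), (-y)))) -> true; t = -2; return -4. Both give -4.
Checked all 168 inputs in the declared domain: the outputs agree on every one.
verdict: equivalent


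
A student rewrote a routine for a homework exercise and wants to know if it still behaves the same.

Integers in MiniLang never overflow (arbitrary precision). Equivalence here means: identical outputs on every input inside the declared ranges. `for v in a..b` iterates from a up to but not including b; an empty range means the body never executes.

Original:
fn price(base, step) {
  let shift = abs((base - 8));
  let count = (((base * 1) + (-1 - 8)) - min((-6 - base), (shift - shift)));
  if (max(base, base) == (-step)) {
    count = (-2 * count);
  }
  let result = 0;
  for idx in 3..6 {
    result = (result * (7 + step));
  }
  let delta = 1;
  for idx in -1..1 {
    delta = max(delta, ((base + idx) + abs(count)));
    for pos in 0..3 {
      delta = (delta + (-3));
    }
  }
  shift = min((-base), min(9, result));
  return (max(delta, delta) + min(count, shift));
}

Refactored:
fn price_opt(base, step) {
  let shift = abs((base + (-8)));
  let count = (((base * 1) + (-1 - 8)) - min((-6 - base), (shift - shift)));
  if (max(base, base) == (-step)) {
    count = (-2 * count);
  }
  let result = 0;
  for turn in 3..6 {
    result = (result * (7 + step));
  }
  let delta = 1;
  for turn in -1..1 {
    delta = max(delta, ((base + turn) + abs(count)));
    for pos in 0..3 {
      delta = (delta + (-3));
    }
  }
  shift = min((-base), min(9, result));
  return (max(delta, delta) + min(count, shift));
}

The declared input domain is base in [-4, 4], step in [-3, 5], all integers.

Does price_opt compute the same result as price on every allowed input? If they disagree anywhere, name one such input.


Equivalent — the differences include local variable names differ, plus arithmetic usage differs, yet no declared input distinguishes the two.
One worked example (base=-2, step=-3) — price: shift becomes 10; next count becomes -7; next (max(base, base) == (-step)) evaluates to false; next result becomes 0; next at idx=3:; next result becomes 0; next at idx=4:; next result becomes 0; next at idx=5:; next result becomes 0; next delta becomes 1; next at idx=-1:; next delta becomes 4; next at pos=0:; next delta becomes 1; next at pos=1:; next delta becomes -2; next at pos=2:; next delta becomes -5; next at idx=0:; next delta becomes 5; next at pos=0:; next delta becomes 2; next at pos=1:; next delta becomes -1; next at pos=2:; next delta becomes -4; next shift becomes 0; next final value -11; price_opt: shift becomes 10; next count becomes -7; next (max(base, base) == (-step)) evaluates to false; next result becomes 0; next at turn=3:; next result becomes 0; next at turn=4:; next result becomes 0; next at turn=5:; next result becomes 0; next delta becomes 1; next at turn=-1:; next delta becomes 4; next at pos=0:; next delta becomes 1; next at pos=1:; next delta becomes -2; next at pos=2:; next delta becomes -5; next at turn=0:; next delta becomes 5; next at pos=0:; next delta becomes 2; next at pos=1:; next delta becomes -1; next at pos=2:; next delta becomes -4; next shift becomes 0; next final value -11; agreement on -11.
Checked all 81 inputs in the declared domain: the outputs agree on every one.
verdict: equivalent


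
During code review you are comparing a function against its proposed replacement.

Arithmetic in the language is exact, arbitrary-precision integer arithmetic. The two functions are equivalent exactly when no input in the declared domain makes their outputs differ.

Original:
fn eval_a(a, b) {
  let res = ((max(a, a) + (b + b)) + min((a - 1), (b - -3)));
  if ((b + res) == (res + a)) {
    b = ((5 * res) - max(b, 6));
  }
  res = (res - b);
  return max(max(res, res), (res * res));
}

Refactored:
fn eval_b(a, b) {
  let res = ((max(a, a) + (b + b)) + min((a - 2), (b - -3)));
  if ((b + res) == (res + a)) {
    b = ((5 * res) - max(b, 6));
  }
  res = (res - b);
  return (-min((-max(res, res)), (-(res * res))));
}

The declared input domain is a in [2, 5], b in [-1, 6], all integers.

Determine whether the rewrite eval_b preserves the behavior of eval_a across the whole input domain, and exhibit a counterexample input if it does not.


Not equivalent: a=2, b=-1 separates them (4 vs 1).
eval_a: res=1, then ((b + res) == (res + a)) is false, then res=2, then returns 4
eval_b: res=0, then ((b + res) == (res + a)) is false, then res=1, then returns 1
verdict: not equivalent; witness: a=2, b=-1


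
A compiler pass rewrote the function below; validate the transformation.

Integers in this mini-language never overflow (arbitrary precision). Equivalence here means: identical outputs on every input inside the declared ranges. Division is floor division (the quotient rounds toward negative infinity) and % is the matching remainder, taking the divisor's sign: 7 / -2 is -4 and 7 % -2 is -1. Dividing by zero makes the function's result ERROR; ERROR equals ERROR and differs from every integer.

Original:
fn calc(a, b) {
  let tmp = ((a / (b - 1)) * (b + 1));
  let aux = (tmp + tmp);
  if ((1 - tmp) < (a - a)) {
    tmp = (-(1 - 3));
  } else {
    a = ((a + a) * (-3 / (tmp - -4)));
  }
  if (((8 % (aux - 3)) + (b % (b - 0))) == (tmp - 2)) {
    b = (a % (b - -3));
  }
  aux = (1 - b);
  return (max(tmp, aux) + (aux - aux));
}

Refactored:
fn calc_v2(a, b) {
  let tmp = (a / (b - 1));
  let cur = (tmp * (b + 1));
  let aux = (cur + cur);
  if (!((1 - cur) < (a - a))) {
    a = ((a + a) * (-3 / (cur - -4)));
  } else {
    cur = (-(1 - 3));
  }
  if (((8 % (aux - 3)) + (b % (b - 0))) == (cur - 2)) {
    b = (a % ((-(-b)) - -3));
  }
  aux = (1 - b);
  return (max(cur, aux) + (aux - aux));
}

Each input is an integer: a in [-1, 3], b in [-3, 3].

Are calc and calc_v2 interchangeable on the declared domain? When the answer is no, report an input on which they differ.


Side by side, the visible changes include: local variable names differ, boolean connective usage differs, statement counts differ.
Tracing a=-1, b=1: calc: hits division by zero so the output is ERROR | calc_v2: hits division by zero so the output is ERROR — matching result ERROR.
Every one of the 35 inputs gives matching results.
verdict: equivalent


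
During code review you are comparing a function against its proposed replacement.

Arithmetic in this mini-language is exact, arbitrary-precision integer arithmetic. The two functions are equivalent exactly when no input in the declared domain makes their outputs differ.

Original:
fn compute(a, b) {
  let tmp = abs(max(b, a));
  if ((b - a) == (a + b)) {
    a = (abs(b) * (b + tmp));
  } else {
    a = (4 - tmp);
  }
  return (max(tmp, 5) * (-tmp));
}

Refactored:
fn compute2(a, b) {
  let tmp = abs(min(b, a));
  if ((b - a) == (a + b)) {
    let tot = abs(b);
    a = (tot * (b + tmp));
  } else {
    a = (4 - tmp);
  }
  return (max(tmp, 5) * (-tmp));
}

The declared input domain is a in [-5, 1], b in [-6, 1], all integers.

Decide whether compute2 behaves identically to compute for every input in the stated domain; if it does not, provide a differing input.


On input a=-5, b=-6, compute returns -25 while compute2 returns -36.
verdict: not equivalent; witness: a=-5, b=-6


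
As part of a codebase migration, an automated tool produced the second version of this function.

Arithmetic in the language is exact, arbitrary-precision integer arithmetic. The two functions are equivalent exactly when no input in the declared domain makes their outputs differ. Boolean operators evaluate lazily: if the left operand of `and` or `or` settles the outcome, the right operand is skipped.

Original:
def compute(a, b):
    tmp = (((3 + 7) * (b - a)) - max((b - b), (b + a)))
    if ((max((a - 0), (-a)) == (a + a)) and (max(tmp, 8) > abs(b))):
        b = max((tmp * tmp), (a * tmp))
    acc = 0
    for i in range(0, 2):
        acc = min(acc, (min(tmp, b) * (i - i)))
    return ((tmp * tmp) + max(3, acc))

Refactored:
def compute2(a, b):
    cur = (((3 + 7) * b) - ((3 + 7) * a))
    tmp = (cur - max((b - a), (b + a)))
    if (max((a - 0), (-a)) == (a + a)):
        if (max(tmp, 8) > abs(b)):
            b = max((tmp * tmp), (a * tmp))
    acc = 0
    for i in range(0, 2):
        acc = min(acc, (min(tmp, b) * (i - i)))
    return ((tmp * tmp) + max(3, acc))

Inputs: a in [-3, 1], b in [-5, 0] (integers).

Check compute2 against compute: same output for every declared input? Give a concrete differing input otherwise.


Evaluate both at a=-3, b=-5.
compute: tmp := -20 | ((max((a - 0), (-a)) == (a + a)) and (max(tmp, 8) > abs(b))): false | acc := 0 | iter i=0: | acc := 0 | iter i=1: | acc := 0 | result 403
compute2: cur := -20 | tmp := -18 | (max((a - 0), (-a)) == (a + a)): false | acc := 0 | iter i=0: | acc := 0 | iter i=1: | acc := 0 | result 327
403 != 327, so the rewrite changes behavior.
verdict: not equivalent; witness: a=-3, b=-5


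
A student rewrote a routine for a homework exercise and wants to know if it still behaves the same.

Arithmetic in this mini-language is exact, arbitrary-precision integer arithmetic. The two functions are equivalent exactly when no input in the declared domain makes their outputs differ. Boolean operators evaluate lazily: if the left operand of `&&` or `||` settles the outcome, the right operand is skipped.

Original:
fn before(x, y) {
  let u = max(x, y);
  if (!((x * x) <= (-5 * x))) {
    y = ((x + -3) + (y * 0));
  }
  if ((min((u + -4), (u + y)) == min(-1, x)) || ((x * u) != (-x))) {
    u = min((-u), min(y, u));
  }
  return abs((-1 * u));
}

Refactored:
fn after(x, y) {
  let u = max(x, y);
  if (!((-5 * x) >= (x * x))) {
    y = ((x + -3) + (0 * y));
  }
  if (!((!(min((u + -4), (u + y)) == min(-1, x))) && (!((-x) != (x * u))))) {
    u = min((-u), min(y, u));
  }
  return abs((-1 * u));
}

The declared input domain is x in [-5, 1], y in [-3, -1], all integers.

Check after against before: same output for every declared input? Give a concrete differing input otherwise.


Differences: boolean connective usage differs, plus comparison usage differs — yet all 21 inputs agree.
verdict: equivalent


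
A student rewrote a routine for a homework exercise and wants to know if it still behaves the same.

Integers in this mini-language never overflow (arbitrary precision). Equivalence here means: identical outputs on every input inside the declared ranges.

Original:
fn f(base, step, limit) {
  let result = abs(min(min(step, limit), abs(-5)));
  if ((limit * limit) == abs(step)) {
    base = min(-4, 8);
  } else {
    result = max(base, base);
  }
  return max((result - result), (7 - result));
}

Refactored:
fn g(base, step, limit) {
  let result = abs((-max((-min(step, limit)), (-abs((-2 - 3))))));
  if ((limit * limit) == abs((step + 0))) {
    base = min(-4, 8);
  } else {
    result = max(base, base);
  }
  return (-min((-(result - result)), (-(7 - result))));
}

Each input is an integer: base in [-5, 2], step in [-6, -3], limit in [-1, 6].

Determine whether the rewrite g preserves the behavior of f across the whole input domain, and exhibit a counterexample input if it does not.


Comparing the listings, the differences include: arithmetic usage differs; constant usage differs.
As a probe, take base=0, step=-3, limit=2: f runs result = 3; ((limit * limit) == abs(step)) -> false; result = 0; return 7; g runs result = 3; ((limit * limit) == abs((step + 0))) -> false; result = 0; return 7; both end at 7.
Across all 256 domain points the two functions coincide.
verdict: equivalent


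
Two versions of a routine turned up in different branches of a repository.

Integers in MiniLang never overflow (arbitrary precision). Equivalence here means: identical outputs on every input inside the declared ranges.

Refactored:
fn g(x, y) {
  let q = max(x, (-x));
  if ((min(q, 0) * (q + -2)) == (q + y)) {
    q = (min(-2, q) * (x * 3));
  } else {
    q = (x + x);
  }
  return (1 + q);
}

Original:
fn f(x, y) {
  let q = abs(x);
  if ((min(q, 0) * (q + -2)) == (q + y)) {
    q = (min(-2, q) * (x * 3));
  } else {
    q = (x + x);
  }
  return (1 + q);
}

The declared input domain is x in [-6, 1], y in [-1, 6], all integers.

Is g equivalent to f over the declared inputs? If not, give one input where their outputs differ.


This is a faithful refactor — min/max/abs usage differs, but the computed results match everywhere.
As a probe, take x=1, y=0: f runs q=1, then ((min(q, 0) * (q + -2)) == (q + y)) is false, then q=2, then returns 3; g runs q=1, then ((min(q, 0) * (q + -2)) == (q + y)) is false, then q=2, then returns 3; both end at 3.
Across all 64 domain points the two functions coincide.
verdict: equivalent


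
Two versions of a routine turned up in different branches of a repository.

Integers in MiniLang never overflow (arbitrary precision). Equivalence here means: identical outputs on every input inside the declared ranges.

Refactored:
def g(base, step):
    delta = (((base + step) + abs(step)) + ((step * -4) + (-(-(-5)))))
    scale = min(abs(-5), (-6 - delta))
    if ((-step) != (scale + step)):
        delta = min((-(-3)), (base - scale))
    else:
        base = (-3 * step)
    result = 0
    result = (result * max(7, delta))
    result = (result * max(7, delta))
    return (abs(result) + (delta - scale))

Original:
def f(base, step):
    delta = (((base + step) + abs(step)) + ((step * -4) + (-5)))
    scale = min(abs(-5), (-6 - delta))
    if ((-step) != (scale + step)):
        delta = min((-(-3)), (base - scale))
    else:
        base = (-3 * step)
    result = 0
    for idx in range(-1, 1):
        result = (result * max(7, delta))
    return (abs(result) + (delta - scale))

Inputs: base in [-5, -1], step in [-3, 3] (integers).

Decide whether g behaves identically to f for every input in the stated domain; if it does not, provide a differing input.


Side by side, the visible changes include: loop structure differs, min/max/abs usage differs, constant usage differs, arithmetic usage differs, local variable names differ.
Spot check at base=-3, step=-2 — f: delta := 0 | scale := -6 | ((-step) != (scale + step)): true | delta := 3 | result := 0 | iter idx=-1: | result := 0 | iter idx=0: | result := 0 | result 9. g: delta := 0 | scale := -6 | ((-step) != (scale + step)): true | delta := 3 | result := 0 | result := 0 | result := 0 | result 9. Both give 9.
Sweeping the whole domain (35 inputs) finds no disagreement.
verdict: equivalent


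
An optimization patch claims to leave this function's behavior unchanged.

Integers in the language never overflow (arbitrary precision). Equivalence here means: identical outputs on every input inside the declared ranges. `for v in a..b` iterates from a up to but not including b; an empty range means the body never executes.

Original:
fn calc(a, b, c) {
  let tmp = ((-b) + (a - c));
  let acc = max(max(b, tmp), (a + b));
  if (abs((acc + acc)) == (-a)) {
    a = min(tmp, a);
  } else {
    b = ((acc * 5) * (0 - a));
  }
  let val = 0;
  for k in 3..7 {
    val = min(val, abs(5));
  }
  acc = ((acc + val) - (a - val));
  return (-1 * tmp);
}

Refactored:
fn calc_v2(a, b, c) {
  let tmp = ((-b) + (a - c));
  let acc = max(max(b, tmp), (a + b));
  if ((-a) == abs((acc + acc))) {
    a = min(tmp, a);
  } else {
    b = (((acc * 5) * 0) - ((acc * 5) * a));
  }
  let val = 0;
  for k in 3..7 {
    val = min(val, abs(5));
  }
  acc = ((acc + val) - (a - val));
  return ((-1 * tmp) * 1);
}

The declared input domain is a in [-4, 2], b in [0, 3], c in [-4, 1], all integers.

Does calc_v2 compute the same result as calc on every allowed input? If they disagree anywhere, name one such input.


Reading the diff, among the changes: constant usage differs, plus arithmetic usage differs.
As a probe, take a=0, b=2, c=-3: calc runs tmp = 1; acc = 2; (abs((acc + acc)) == (-a)) -> false; b = 0; val = 0; [k=3]; val = 0; [k=4]; val = 0; [k=5]; val = 0; [k=6]; val = 0; acc = 2; return -1; calc_v2 runs tmp = 1; acc = 2; ((-a) == abs((acc + acc))) -> false; b = 0; val = 0; [k=3]; val = 0; [k=4]; val = 0; [k=5]; val = 0; [k=6]; val = 0; acc = 2; return -1; both end at -1.
An exhaustive pass over the 168 declared inputs shows identical outputs.
verdict: equivalent


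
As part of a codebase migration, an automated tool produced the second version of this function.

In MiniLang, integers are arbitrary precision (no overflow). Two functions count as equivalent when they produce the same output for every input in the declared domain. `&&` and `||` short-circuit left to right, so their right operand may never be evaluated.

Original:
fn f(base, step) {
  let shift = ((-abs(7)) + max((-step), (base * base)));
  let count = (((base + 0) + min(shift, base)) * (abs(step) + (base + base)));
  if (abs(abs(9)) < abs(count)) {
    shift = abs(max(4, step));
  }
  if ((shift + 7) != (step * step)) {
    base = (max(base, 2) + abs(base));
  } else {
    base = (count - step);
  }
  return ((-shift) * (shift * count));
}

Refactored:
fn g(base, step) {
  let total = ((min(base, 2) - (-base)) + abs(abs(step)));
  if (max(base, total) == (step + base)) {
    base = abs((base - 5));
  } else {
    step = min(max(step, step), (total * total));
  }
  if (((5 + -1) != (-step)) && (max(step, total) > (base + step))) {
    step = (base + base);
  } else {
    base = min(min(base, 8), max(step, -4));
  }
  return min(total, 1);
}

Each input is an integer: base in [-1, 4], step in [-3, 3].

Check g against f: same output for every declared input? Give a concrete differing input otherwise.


There is a counterexample at base=-1, step=-3: 80 on one side, 1 on the other.
f: shift := -4 | count := -5 | (abs(abs(9)) < abs(count)): false | ((shift + 7) != (step * step)): true | base := 3 | result 80
g: total := 1 | (max(base, total) == (step + base)): false | step := -3 | (((5 + -1) != (-step)) && (max(step, total) > (base + step))): true | step := -2 | result 1
verdict: not equivalent; witness: base=-1, step=-3


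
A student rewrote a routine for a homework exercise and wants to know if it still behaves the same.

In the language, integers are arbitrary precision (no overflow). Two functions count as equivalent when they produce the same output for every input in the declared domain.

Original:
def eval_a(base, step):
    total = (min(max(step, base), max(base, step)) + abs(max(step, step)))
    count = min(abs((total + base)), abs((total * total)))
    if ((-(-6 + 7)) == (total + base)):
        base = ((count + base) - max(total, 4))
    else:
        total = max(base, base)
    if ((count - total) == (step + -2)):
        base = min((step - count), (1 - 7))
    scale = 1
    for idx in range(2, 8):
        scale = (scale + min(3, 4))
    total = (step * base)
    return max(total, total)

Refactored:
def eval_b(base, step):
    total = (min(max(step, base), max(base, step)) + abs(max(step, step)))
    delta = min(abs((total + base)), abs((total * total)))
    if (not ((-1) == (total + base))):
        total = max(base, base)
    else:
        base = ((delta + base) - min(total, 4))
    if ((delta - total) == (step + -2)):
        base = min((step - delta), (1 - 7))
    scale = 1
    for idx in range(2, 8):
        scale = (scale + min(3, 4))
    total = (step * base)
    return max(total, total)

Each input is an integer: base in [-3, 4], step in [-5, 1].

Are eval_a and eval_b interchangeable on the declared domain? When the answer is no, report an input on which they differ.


Consider the input base=-3, step=-5.
eval_a: total becomes 2; next count becomes 1; next ((-(-6 + 7)) == (total + base)) evaluates to true; next base becomes -6; next ((count - total) == (step + -2)) evaluates to false; next scale becomes 1; next at idx=2:; next scale becomes 4; next at idx=3:; next scale becomes 7; next at idx=4:; next scale becomes 10; next at idx=5:; next scale becomes 13; next at idx=6:; next scale becomes 16; next at idx=7:; next scale becomes 19; next total becomes 30; next final value 30
eval_b: total becomes 2; next delta becomes 1; next (not ((-1) == (total + base))) evaluates to false; next base becomes -4; next ((delta - total) == (step + -2)) evaluates to false; next scale becomes 1; next at idx=2:; next scale becomes 4; next at idx=3:; next scale becomes 7; next at idx=4:; next scale becomes 10; next at idx=5:; next scale becomes 13; next at idx=6:; next scale becomes 16; next at idx=7:; next scale becomes 19; next total becomes 20; next final value 20
30 vs 20 — the two versions disagree here.
verdict: not equivalent; witness: base=-3, step=-5


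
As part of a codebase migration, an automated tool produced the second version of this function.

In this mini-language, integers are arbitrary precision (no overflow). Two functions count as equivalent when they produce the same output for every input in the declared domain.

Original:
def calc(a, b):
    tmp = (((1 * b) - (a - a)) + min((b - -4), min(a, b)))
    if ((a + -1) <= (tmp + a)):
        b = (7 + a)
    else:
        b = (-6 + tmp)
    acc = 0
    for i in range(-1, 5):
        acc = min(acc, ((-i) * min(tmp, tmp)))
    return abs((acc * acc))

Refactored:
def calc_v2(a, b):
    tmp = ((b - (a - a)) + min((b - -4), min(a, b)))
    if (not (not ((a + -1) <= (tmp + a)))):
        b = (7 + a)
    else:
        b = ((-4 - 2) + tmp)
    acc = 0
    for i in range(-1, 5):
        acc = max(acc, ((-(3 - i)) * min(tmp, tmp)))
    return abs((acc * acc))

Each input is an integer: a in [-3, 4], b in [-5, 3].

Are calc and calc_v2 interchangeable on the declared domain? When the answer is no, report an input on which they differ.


Try a=-3, b=-5.
calc: tmp := -10 | ((a + -1) <= (tmp + a)): false | b := -16 | acc := 0 | iter i=-1: | acc := -10 | iter i=0: | acc := -10 | iter i=1: | acc := -10 | iter i=2: | acc := -10 | iter i=3: | acc := -10 | iter i=4: | acc := -10 | result 100
calc_v2: tmp := -10 | (not (not ((a + -1) <= (tmp + a)))): false | b := -16 | acc := 0 | iter i=-1: | acc := 40 | iter i=0: | acc := 40 | iter i=1: | acc := 40 | iter i=2: | acc := 40 | iter i=3: | acc := 40 | iter i=4: | acc := 40 | result 1600
100 and 1600 differ, so these are not the same function on this domain.
verdict: not equivalent; witness: a=-3, b=-5


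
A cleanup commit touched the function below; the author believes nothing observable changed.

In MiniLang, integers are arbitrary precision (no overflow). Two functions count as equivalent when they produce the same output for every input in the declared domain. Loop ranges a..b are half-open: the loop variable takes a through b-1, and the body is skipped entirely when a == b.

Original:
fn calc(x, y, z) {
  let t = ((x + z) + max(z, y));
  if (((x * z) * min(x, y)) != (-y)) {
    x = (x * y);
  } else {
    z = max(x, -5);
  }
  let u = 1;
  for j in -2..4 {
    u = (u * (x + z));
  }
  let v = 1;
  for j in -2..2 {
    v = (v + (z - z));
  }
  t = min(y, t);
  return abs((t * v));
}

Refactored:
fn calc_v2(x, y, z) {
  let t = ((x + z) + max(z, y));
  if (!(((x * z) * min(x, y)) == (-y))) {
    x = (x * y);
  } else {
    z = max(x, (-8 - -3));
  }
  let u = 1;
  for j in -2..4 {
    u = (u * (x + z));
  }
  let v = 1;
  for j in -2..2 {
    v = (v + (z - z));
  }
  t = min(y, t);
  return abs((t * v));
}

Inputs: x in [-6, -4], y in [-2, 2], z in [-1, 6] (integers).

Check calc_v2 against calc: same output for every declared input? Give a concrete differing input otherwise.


Changes here: arithmetic usage differs, plus constant usage differs, plus comparison usage differs, plus boolean connective usage differs; the full 120-point sweep finds no disagreement.
verdict: equivalent


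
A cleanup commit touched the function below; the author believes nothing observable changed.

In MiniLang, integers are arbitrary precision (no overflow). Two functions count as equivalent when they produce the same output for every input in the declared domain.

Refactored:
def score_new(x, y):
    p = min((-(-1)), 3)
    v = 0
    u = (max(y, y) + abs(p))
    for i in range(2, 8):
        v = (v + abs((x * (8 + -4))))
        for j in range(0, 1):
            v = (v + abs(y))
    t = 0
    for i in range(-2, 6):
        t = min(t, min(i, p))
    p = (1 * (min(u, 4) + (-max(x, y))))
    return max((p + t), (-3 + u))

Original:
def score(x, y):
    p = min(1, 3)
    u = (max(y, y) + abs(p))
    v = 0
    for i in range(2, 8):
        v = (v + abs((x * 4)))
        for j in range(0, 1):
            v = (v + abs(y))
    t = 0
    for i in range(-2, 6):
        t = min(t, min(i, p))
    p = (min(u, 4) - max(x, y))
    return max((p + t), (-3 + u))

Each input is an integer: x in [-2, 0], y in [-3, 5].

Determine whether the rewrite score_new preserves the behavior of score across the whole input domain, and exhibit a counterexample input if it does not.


Differences: constant usage differs; also arithmetic usage differs — yet all 27 inputs agree.
verdict: equivalent


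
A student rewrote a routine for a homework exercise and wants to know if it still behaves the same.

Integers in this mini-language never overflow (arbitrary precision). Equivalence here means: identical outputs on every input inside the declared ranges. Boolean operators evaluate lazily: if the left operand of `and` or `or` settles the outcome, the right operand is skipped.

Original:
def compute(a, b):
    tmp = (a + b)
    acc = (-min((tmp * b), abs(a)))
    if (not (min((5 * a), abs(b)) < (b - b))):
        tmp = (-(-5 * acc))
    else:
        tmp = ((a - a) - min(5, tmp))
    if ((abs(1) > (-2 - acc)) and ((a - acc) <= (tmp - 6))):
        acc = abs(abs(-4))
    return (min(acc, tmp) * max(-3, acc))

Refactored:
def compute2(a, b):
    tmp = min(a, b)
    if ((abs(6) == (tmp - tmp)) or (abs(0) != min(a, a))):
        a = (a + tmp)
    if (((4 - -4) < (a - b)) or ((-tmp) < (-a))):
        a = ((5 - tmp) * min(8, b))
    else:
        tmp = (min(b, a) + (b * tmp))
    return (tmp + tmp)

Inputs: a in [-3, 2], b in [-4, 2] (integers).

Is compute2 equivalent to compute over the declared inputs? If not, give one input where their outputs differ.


At a=-3, b=-4: compute gives 9, compute2 gives -8.
verdict: not equivalent; witness: a=-3, b=-4


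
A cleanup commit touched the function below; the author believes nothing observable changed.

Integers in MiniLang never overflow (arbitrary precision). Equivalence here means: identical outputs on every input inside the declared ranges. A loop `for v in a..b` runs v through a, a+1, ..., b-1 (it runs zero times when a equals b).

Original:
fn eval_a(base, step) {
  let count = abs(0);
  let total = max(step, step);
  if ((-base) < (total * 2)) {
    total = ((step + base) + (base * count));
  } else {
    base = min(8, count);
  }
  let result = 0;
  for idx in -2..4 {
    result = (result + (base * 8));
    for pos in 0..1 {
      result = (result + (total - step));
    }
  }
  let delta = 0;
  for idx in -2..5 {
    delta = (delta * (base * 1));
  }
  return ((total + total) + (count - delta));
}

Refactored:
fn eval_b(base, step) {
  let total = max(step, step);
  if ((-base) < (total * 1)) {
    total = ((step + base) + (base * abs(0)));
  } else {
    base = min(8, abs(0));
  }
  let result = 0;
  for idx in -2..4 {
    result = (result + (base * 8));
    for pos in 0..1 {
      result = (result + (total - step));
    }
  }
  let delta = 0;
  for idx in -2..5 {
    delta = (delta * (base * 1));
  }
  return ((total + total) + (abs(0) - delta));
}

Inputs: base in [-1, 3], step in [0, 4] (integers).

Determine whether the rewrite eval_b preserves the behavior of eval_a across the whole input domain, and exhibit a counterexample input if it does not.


These are not equivalent — on base=-1, step=1 the outputs split (0 vs 2).
eval_a: count becomes 0; next total becomes 1; next ((-base) < (total * 2)) evaluates to true; next total becomes 0; next result becomes 0; next at idx=-2:; next result becomes -8; next at pos=0:; next result becomes -9; next at idx=-1:; next result becomes -17; next at pos=0:; next result becomes -18; next at idx=0:; next result becomes -26; next at pos=0:; next result becomes -27; next at idx=1:; next result becomes -35; next at pos=0:; next result becomes -36; next at idx=2:; next result becomes -44; next at pos=0:; next result becomes -45; next at idx=3:; next result becomes -53; next at pos=0:; next result becomes -54; next delta becomes 0; next at idx=-2:; next delta becomes 0; next at idx=-1:; next delta becomes 0; next at idx=0:; next delta becomes 0; next at idx=1:; next delta becomes 0; next at idx=2:; next delta becomes 0; next at idx=3:; next delta becomes 0; next at idx=4:; next delta becomes 0; next final value 0
eval_b: total becomes 1; next ((-base) < (total * 1)) evaluates to false; next base becomes 0; next result becomes 0; next at idx=-2:; next result becomes 0; next at pos=0:; next result becomes 0; next at idx=-1:; next result becomes 0; next at pos=0:; next result becomes 0; next at idx=0:; next result becomes 0; next at pos=0:; next result becomes 0; next at idx=1:; next result becomes 0; next at pos=0:; next result becomes 0; next at idx=2:; next result becomes 0; next at pos=0:; next result becomes 0; next at idx=3:; next result becomes 0; next at pos=0:; next result becomes 0; next delta becomes 0; next at idx=-2:; next delta becomes 0; next at idx=-1:; next delta becomes 0; next at idx=0:; next delta becomes 0; next at idx=1:; next delta becomes 0; next at idx=2:; next delta becomes 0; next at idx=3:; next delta becomes 0; next at idx=4:; next delta becomes 0; next final value 2
verdict: not equivalent; witness: base=-1, step=1
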